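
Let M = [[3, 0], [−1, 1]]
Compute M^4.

[[81, 0], [−40, 1]]

M^2 = [[9, 0], [−4, 1]]
M^3 = [[27, 0], [−13, 1]]
M^4 = [[81, 0], [−40, 1]]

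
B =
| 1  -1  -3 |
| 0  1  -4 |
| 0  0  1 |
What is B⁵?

B = I + N where N = [[0, -1, -3], [0, 0, -4], [0, 0, 0]] is strictly upper-triangular, so N³ = 0.
(I + N)⁵ = I + 5·N + 10·N² = [[1, -5, 25], [0, 1, -20], [0, 0, 1]].

[[1, -5, 25], [0, 1, -20], [0, 0, 1]]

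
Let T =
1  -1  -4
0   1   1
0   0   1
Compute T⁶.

T = I + N where N = [[0, -1, -4], [0, 0, 1], [0, 0, 0]] is strictly upper-triangular, so N³ = 0.
(I + N)⁶ = I + 6·N + 15·N² = [[1, -6, -39], [0, 1, 6], [0, 0, 1]].

[[1, -6, -39], [0, 1, 6], [0, 0, 1]]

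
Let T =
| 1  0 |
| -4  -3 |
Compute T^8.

tr T = -2 and det T = -3, so the characteristic polynomial is λ² − (-2)λ + (-3) with roots 1 and -3.
Eigenvectors give P = [[1, 0], [-1, 1]] with P⁻¹ = [[1, 0], [1, 1]], and T = P·diag(1, -3)·P⁻¹.
Then T^8 = P·diag(1, 6561)·P⁻¹ = [[1, 0], [-1, 6561]] · [[1, 0], [1, 1]] = [[1, 0], [6560, 6561]].

[[1, 0], [6560, 6561]]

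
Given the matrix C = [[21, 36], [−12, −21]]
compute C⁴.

[[81, 0], [0, 81]]

tr C = 0 and det C = −9, so the characteristic polynomial is λ² − (0)λ + (−9) with roots 3 and −3.
Eigenvectors give P = [[−2, −3], [1, 2]] with P⁻¹ = [[−2, −3], [1, 2]], and C = P·diag(3, −3)·P⁻¹.
Then C⁴ = P·diag(81, 81)·P⁻¹ = [[−162, −243], [81, 162]] · [[−2, −3], [1, 2]] = [[81, 0], [0, 81]].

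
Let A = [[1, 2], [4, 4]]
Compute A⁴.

[[281, 330], [660, 776]]

A² = [[9, 10], [20, 24]]
A³ = [[49, 58], [116, 136]]
A⁴ = [[281, 330], [660, 776]]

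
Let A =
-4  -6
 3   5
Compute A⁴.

[[-14, -30], [15, 31]]

tr A = 1 and det A = -2, so the characteristic polynomial is λ² − (1)λ + (-2) with roots -1 and 2.
Eigenvectors give P = [[2, -1], [-1, 1]] with P⁻¹ = [[1, 1], [1, 2]], and A = P·diag(-1, 2)·P⁻¹.
Then A⁴ = P·diag(1, 16)·P⁻¹ = [[2, -16], [-1, 16]] · [[1, 1], [1, 2]] = [[-14, -30], [15, 31]].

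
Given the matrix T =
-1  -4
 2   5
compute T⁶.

[[-727, -1456], [728, 1457]]

tr T = 4 and det T = 3, so the characteristic polynomial is λ² − (4)λ + (3) with roots 3 and 1.
Eigenvectors give P = [[-1, -2], [1, 1]] with P⁻¹ = [[1, 2], [-1, -1]], and T = P·diag(3, 1)·P⁻¹.
Then T⁶ = P·diag(729, 1)·P⁻¹ = [[-729, -2], [729, 1]] · [[1, 2], [-1, -1]] = [[-727, -1456], [728, 1457]].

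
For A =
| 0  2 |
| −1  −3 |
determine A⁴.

[[−14, −30], [15, 31]]

tr A = −3 and det A = 2, so the characteristic polynomial is λ² − (−3)λ + (2) with roots −2 and −1.
Eigenvectors give P = [[1, 2], [−1, −1]] with P⁻¹ = [[−1, −2], [1, 1]], and A = P·diag(−2, −1)·P⁻¹.
Then A⁴ = P·diag(16, 1)·P⁻¹ = [[16, 2], [−16, −1]] · [[−1, −2], [1, 1]] = [[−14, −30], [15, 31]].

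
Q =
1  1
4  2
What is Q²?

[[5, 3], [12, 8]]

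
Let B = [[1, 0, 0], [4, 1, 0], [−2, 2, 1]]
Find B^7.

B = I + N where N = [[0, 0, 0], [4, 0, 0], [−2, 2, 0]] is strictly lower-triangular, so N^3 = 0.
(I + N)^7 = I + 7·N + 21·N^2 = [[1, 0, 0], [28, 1, 0], [154, 14, 1]].

[[1, 0, 0], [28, 1, 0], [154, 14, 1]]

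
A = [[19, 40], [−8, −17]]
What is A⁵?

[[1219, 2440], [−488, −977]]

tr A = 2 and det A = −3, so the characteristic polynomial is λ² − (2)λ + (−3) with roots −1 and 3.
Eigenvectors give P = [[−2, −5], [1, 2]] with P⁻¹ = [[2, 5], [−1, −2]], and A = P·diag(−1, 3)·P⁻¹.
Then A⁵ = P·diag(−1, 243)·P⁻¹ = [[2, −1215], [−1, 486]] · [[2, 5], [−1, −2]] = [[1219, 2440], [−488, −977]].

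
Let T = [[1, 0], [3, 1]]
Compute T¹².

[[1, 0], [36, 1]]

T = I + N where N = [[0, 0], [3, 0]] is strictly lower-triangular, so N² = 0.
(I + N)¹² = I + 12·N = [[1, 0], [36, 1]].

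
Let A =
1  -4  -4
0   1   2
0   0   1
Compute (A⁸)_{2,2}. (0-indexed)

A = I + N where N = [[0, -4, -4], [0, 0, 2], [0, 0, 0]] is strictly upper-triangular, so N³ = 0.
(I + N)⁸ = I + 8·N + 28·N² = [[1, -32, -256], [0, 1, 16], [0, 0, 1]].

1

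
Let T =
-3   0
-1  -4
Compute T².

[[9, 0], [7, 16]]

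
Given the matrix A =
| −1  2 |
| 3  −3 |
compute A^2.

[[7, −8], [−12, 15]]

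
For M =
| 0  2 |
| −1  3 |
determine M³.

[[−6, 14], [−7, 15]]

tr M = 3 and det M = 2, so the characteristic polynomial is λ² − (3)λ + (2) with roots 1 and 2.
Eigenvectors give P = [[2, 1], [1, 1]] with P⁻¹ = [[1, −1], [−1, 2]], and M = P·diag(1, 2)·P⁻¹.
Then M³ = P·diag(1, 8)·P⁻¹ = [[2, 8], [1, 8]] · [[1, −1], [−1, 2]] = [[−6, 14], [−7, 15]].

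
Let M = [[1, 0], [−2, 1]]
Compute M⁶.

M = I + N where N = [[0, 0], [−2, 0]] is strictly lower-triangular, so N² = 0.
(I + N)⁶ = I + 6·N = [[1, 0], [−12, 1]].

[[1, 0], [−12, 1]]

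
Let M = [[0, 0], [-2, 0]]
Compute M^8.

[[0, 0], [0, 0]]

M is strictly triangular, hence nilpotent: M^2 = 0, so M^8 = 0.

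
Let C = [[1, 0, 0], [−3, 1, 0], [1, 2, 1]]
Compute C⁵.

[[1, 0, 0], [−15, 1, 0], [−55, 10, 1]]

C = I + N where N = [[0, 0, 0], [−3, 0, 0], [1, 2, 0]] is strictly lower-triangular, so N³ = 0.
(I + N)⁵ = I + 5·N + 10·N² = [[1, 0, 0], [−15, 1, 0], [−55, 10, 1]].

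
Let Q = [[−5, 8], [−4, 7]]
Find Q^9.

[[−19685, 39368], [−19684, 39367]]

tr Q = 2 and det Q = −3, so the characteristic polynomial is λ² − (2)λ + (−3) with roots −1 and 3.
Eigenvectors give P = [[−2, 1], [−1, 1]] with P⁻¹ = [[−1, 1], [−1, 2]], and Q = P·diag(−1, 3)·P⁻¹.
Then Q^9 = P·diag(−1, 19683)·P⁻¹ = [[2, 19683], [1, 19683]] · [[−1, 1], [−1, 2]] = [[−19685, 39368], [−19684, 39367]].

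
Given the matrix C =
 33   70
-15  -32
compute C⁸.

tr C = 1 and det C = -6, so the characteristic polynomial is λ² − (1)λ + (-6) with roots 3 and -2.
Eigenvectors give P = [[7, -2], [-3, 1]] with P⁻¹ = [[1, 2], [3, 7]], and C = P·diag(3, -2)·P⁻¹.
Then C⁸ = P·diag(6561, 256)·P⁻¹ = [[45927, -512], [-19683, 256]] · [[1, 2], [3, 7]] = [[44391, 88270], [-18915, -37574]].

[[44391, 88270], [-18915, -37574]]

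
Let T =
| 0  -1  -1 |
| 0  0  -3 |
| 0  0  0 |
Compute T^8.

[[0, 0, 0], [0, 0, 0], [0, 0, 0]]

T is strictly triangular, hence nilpotent: T^3 = 0, so T^8 = 0.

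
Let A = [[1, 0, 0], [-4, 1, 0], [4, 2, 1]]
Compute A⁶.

[[1, 0, 0], [-24, 1, 0], [-96, 12, 1]]

A = I + N where N = [[0, 0, 0], [-4, 0, 0], [4, 2, 0]] is strictly lower-triangular, so N³ = 0.
(I + N)⁶ = I + 6·N + 15·N² = [[1, 0, 0], [-24, 1, 0], [-96, 12, 1]].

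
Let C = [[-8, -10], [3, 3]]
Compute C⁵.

tr C = -5 and det C = 6, so the characteristic polynomial is λ² − (-5)λ + (6) with roots -3 and -2.
Eigenvectors give P = [[2, 5], [-1, -3]] with P⁻¹ = [[3, 5], [-1, -2]], and C = P·diag(-3, -2)·P⁻¹.
Then C⁵ = P·diag(-243, -32)·P⁻¹ = [[-486, -160], [243, 96]] · [[3, 5], [-1, -2]] = [[-1298, -2110], [633, 1023]].

[[-1298, -2110], [633, 1023]]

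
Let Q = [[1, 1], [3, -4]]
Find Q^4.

[[43, -69], [-207, 388]]

Q^2 = [[4, -3], [-9, 19]]
Q^3 = [[-5, 16], [48, -85]]
Q^4 = [[43, -69], [-207, 388]]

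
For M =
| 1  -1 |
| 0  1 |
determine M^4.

[[1, -4], [0, 1]]

M = I + N where N = [[0, -1], [0, 0]] is strictly upper-triangular, so N^2 = 0.
(I + N)^4 = I + 4·N = [[1, -4], [0, 1]].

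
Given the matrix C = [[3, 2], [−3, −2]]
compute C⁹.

[[3, 2], [−3, −2]]

C² = C (a projection; rank 1, trace 1), so C⁹ = C.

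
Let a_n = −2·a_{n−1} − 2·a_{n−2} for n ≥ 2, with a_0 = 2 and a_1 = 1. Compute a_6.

With companion matrix A = [[−2, −2], [1, 0]], [a_n, a_{n−1}]ᵀ = A·[a_{n−1}, a_{n−2}]ᵀ, so [a_6, a_5]ᵀ = A⁵·[a_1, a_0]ᵀ.
A⁵ = [[8, 8], [−4, 0]], giving [a_6, a_5]ᵀ = [[24], [−4]].

24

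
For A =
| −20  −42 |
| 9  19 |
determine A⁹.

[[−3590, −7182], [1539, 3079]]

tr A = −1 and det A = −2, so the characteristic polynomial is λ² − (−1)λ + (−2) with roots 1 and −2.
Eigenvectors give P = [[−2, −7], [1, 3]] with P⁻¹ = [[3, 7], [−1, −2]], and A = P·diag(1, −2)·P⁻¹.
Then A⁹ = P·diag(1, −512)·P⁻¹ = [[−2, 3584], [1, −1536]] · [[3, 7], [−1, −2]] = [[−3590, −7182], [1539, 3079]].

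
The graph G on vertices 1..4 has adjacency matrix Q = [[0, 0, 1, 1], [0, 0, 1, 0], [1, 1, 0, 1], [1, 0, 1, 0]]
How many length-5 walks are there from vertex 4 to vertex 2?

The number of length-5 walks from vertex 4 to vertex 2 is entry (4,2) of Q⁵, where Q is the adjacency matrix.
Q² = [[2, 1, 1, 1], [1, 1, 0, 1], [1, 0, 3, 1], [1, 1, 1, 2]]
Q³ = [[2, 1, 4, 3], [1, 0, 3, 1], [4, 3, 2, 4], [3, 1, 4, 2]]
Q⁴ = [[7, 4, 6, 6], [4, 3, 2, 4], [6, 2, 11, 6], [6, 4, 6, 7]]
Q⁵ = [[12, 6, 17, 13], [6, 2, 11, 6], [17, 11, 14, 17], [13, 6, 17, 12]]

6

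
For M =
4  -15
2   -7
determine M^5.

[[154, -465], [62, -187]]

tr M = -3 and det M = 2, so the characteristic polynomial is λ² − (-3)λ + (2) with roots -1 and -2.
Eigenvectors give P = [[3, -5], [1, -2]] with P⁻¹ = [[2, -5], [1, -3]], and M = P·diag(-1, -2)·P⁻¹.
Then M^5 = P·diag(-1, -32)·P⁻¹ = [[-3, 160], [-1, 64]] · [[2, -5], [1, -3]] = [[154, -465], [62, -187]].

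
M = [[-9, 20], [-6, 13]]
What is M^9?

[[-98409, 196820], [-59046, 118093]]

tr M = 4 and det M = 3, so the characteristic polynomial is λ² − (4)λ + (3) with roots 1 and 3.
Eigenvectors give P = [[2, -5], [1, -3]] with P⁻¹ = [[3, -5], [1, -2]], and M = P·diag(1, 3)·P⁻¹.
Then M^9 = P·diag(1, 19683)·P⁻¹ = [[2, -98415], [1, -59049]] · [[3, -5], [1, -2]] = [[-98409, 196820], [-59046, 118093]].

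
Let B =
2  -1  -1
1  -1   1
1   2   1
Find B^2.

[[2, -3, -4], [2, 2, -1], [5, -1, 2]]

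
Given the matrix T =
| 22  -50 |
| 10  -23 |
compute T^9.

tr T = -1 and det T = -6, so the characteristic polynomial is λ² − (-1)λ + (-6) with roots -3 and 2.
Eigenvectors give P = [[-2, 5], [-1, 2]] with P⁻¹ = [[2, -5], [1, -2]], and T = P·diag(-3, 2)·P⁻¹.
Then T^9 = P·diag(-19683, 512)·P⁻¹ = [[39366, 2560], [19683, 1024]] · [[2, -5], [1, -2]] = [[81292, -201950], [40390, -100463]].

[[81292, -201950], [40390, -100463]]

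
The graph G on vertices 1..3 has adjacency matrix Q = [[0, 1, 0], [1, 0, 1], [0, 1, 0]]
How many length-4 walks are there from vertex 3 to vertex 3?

2

The number of length-4 walks from vertex 3 to vertex 3 is entry (3,3) of Q⁴, where Q is the adjacency matrix.
Q² = [[1, 0, 1], [0, 2, 0], [1, 0, 1]]
Q³ = [[0, 2, 0], [2, 0, 2], [0, 2, 0]]
Q⁴ = [[2, 0, 2], [0, 4, 0], [2, 0, 2]]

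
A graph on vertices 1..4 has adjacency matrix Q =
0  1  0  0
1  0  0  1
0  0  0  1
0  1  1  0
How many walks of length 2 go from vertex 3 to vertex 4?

0

The number of length-2 walks from vertex 3 to vertex 4 is entry (3,4) of Q², where Q is the adjacency matrix.
Q² = [[1, 0, 0, 1], [0, 2, 1, 0], [0, 1, 1, 0], [1, 0, 0, 2]]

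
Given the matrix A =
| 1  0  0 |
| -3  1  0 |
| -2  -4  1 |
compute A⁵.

[[1, 0, 0], [-15, 1, 0], [110, -20, 1]]

A = I + N where N = [[0, 0, 0], [-3, 0, 0], [-2, -4, 0]] is strictly lower-triangular, so N³ = 0.
(I + N)⁵ = I + 5·N + 10·N² = [[1, 0, 0], [-15, 1, 0], [110, -20, 1]].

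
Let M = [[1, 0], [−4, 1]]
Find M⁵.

M = I + N where N = [[0, 0], [−4, 0]] is strictly lower-triangular, so N² = 0.
(I + N)⁵ = I + 5·N = [[1, 0], [−20, 1]].

[[1, 0], [−20, 1]]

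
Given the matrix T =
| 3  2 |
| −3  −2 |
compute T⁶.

[[3, 2], [−3, −2]]

T² = T (a projection; rank 1, trace 1), so T⁶ = T.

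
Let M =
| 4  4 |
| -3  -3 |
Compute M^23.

[[4, 4], [-3, -3]]

M² = M (a projection; rank 1, trace 1), so M^23 = M.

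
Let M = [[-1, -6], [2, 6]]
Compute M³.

tr M = 5 and det M = 6, so the characteristic polynomial is λ² − (5)λ + (6) with roots 3 and 2.
Eigenvectors give P = [[-3, -2], [2, 1]] with P⁻¹ = [[1, 2], [-2, -3]], and M = P·diag(3, 2)·P⁻¹.
Then M³ = P·diag(27, 8)·P⁻¹ = [[-81, -16], [54, 8]] · [[1, 2], [-2, -3]] = [[-49, -114], [38, 84]].

[[-49, -114], [38, 84]]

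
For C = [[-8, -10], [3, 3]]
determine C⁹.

[[-115538, -191710], [57513, 95343]]

tr C = -5 and det C = 6, so the characteristic polynomial is λ² − (-5)λ + (6) with roots -2 and -3.
Eigenvectors give P = [[-5, -2], [3, 1]] with P⁻¹ = [[1, 2], [-3, -5]], and C = P·diag(-2, -3)·P⁻¹.
Then C⁹ = P·diag(-512, -19683)·P⁻¹ = [[2560, 39366], [-1536, -19683]] · [[1, 2], [-3, -5]] = [[-115538, -191710], [57513, 95343]].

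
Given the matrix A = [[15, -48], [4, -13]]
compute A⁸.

tr A = 2 and det A = -3, so the characteristic polynomial is λ² − (2)λ + (-3) with roots 3 and -1.
Eigenvectors give P = [[4, 3], [1, 1]] with P⁻¹ = [[1, -3], [-1, 4]], and A = P·diag(3, -1)·P⁻¹.
Then A⁸ = P·diag(6561, 1)·P⁻¹ = [[26244, 3], [6561, 1]] · [[1, -3], [-1, 4]] = [[26241, -78720], [6560, -19679]].

[[26241, -78720], [6560, -19679]]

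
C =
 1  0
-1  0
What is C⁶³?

[[1, 0], [-1, 0]]

C² = C (a projection; rank 1, trace 1), so C⁶³ = C.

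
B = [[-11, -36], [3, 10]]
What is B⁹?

tr B = -1 and det B = -2, so the characteristic polynomial is λ² − (-1)λ + (-2) with roots -2 and 1.
Eigenvectors give P = [[4, -3], [-1, 1]] with P⁻¹ = [[1, 3], [1, 4]], and B = P·diag(-2, 1)·P⁻¹.
Then B⁹ = P·diag(-512, 1)·P⁻¹ = [[-2048, -3], [512, 1]] · [[1, 3], [1, 4]] = [[-2051, -6156], [513, 1540]].

[[-2051, -6156], [513, 1540]]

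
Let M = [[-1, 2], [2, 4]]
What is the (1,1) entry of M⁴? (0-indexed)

436

M² = [[5, 6], [6, 20]]
M³ = [[7, 34], [34, 92]]
M⁴ = [[61, 150], [150, 436]]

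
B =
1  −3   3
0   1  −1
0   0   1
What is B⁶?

[[1, −18, 63], [0, 1, −6], [0, 0, 1]]

B = I + N where N = [[0, −3, 3], [0, 0, −1], [0, 0, 0]] is strictly upper-triangular, so N³ = 0.
(I + N)⁶ = I + 6·N + 15·N² = [[1, −18, 63], [0, 1, −6], [0, 0, 1]].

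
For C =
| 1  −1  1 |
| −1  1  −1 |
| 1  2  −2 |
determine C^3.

C^2 = [[3, 0, 0], [−3, 0, 0], [−3, −3, 3]]
C^3 = [[3, −3, 3], [−3, 3, −3], [3, 6, −6]]

[[3, −3, 3], [−3, 3, −3], [3, 6, −6]]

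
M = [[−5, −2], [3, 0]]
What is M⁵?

[[−665, −422], [633, 390]]

tr M = −5 and det M = 6, so the characteristic polynomial is λ² − (−5)λ + (6) with roots −2 and −3.
Eigenvectors give P = [[2, −1], [−3, 1]] with P⁻¹ = [[−1, −1], [−3, −2]], and M = P·diag(−2, −3)·P⁻¹.
Then M⁵ = P·diag(−32, −243)·P⁻¹ = [[−64, 243], [96, −243]] · [[−1, −1], [−3, −2]] = [[−665, −422], [633, 390]].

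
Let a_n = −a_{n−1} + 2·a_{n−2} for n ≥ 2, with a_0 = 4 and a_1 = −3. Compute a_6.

With companion matrix C = [[−1, 2], [1, 0]], [a_n, a_{n−1}]ᵀ = C·[a_{n−1}, a_{n−2}]ᵀ, so [a_6, a_5]ᵀ = C⁵·[a_1, a_0]ᵀ.
C⁵ = [[−21, 22], [11, −10]], giving [a_6, a_5]ᵀ = [[151], [−73]].

151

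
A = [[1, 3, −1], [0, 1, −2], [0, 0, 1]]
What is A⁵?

[[1, 15, −65], [0, 1, −10], [0, 0, 1]]

A = I + N where N = [[0, 3, −1], [0, 0, −2], [0, 0, 0]] is strictly upper-triangular, so N³ = 0.
(I + N)⁵ = I + 5·N + 10·N² = [[1, 15, −65], [0, 1, −10], [0, 0, 1]].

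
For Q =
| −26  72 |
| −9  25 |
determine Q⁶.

[[568, −1512], [189, −503]]

tr Q = −1 and det Q = −2, so the characteristic polynomial is λ² − (−1)λ + (−2) with roots −2 and 1.
Eigenvectors give P = [[3, −8], [1, −3]] with P⁻¹ = [[3, −8], [1, −3]], and Q = P·diag(−2, 1)·P⁻¹.
Then Q⁶ = P·diag(64, 1)·P⁻¹ = [[192, −8], [64, −3]] · [[3, −8], [1, −3]] = [[568, −1512], [189, −503]].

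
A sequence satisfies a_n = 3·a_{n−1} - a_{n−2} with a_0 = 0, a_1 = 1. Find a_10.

6765

With companion matrix M = [[3, -1], [1, 0]], [a_n, a_{n−1}]ᵀ = M·[a_{n−1}, a_{n−2}]ᵀ, so [a_10, a_9]ᵀ = M^9·[a_1, a_0]ᵀ.
M^9 = [[6765, -2584], [2584, -987]], giving [a_10, a_9]ᵀ = [[6765], [2584]].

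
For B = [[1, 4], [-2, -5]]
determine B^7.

[[2185, 4372], [-2186, -4373]]

tr B = -4 and det B = 3, so the characteristic polynomial is λ² − (-4)λ + (3) with roots -3 and -1.
Eigenvectors give P = [[-1, -2], [1, 1]] with P⁻¹ = [[1, 2], [-1, -1]], and B = P·diag(-3, -1)·P⁻¹.
Then B^7 = P·diag(-2187, -1)·P⁻¹ = [[2187, 2], [-2187, -1]] · [[1, 2], [-1, -1]] = [[2185, 4372], [-2186, -4373]].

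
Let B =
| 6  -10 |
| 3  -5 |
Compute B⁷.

B² = B (a projection; rank 1, trace 1), so B⁷ = B.

[[6, -10], [3, -5]]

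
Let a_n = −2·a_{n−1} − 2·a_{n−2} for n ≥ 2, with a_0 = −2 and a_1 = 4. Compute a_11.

0

With companion matrix T = [[−2, −2], [1, 0]], [a_n, a_{n−1}]ᵀ = T·[a_{n−1}, a_{n−2}]ᵀ, so [a_11, a_10]ᵀ = T¹⁰·[a_1, a_0]ᵀ.
T¹⁰ = [[32, 64], [−32, −32]], giving [a_11, a_10]ᵀ = [[0], [−64]].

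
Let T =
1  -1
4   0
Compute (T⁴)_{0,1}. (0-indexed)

7

T² = [[-3, -1], [4, -4]]
T³ = [[-7, 3], [-12, -4]]
T⁴ = [[5, 7], [-28, 12]]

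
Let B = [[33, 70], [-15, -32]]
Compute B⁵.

tr B = 1 and det B = -6, so the characteristic polynomial is λ² − (1)λ + (-6) with roots 3 and -2.
Eigenvectors give P = [[-7, -2], [3, 1]] with P⁻¹ = [[-1, -2], [3, 7]], and B = P·diag(3, -2)·P⁻¹.
Then B⁵ = P·diag(243, -32)·P⁻¹ = [[-1701, 64], [729, -32]] · [[-1, -2], [3, 7]] = [[1893, 3850], [-825, -1682]].

[[1893, 3850], [-825, -1682]]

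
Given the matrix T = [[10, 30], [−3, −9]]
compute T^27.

T² = T (a projection; rank 1, trace 1), so T^27 = T.

[[10, 30], [−3, −9]]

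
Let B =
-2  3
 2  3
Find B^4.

[[106, 75], [50, 231]]

B^2 = [[10, 3], [2, 15]]
B^3 = [[-14, 39], [26, 51]]
B^4 = [[106, 75], [50, 231]]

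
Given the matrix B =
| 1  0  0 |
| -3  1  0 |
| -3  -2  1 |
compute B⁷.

B = I + N where N = [[0, 0, 0], [-3, 0, 0], [-3, -2, 0]] is strictly lower-triangular, so N³ = 0.
(I + N)⁷ = I + 7·N + 21·N² = [[1, 0, 0], [-21, 1, 0], [105, -14, 1]].

[[1, 0, 0], [-21, 1, 0], [105, -14, 1]]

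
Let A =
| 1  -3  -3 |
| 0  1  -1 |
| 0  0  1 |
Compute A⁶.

A = I + N where N = [[0, -3, -3], [0, 0, -1], [0, 0, 0]] is strictly upper-triangular, so N³ = 0.
(I + N)⁶ = I + 6·N + 15·N² = [[1, -18, 27], [0, 1, -6], [0, 0, 1]].

[[1, -18, 27], [0, 1, -6], [0, 0, 1]]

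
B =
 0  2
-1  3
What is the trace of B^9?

513

tr B = 3 and det B = 2, so the characteristic polynomial is λ² − (3)λ + (2) with roots 2 and 1.
Eigenvectors give P = [[1, 2], [1, 1]] with P⁻¹ = [[-1, 2], [1, -1]], and B = P·diag(2, 1)·P⁻¹.
Then B^9 = P·diag(512, 1)·P⁻¹ = [[512, 2], [512, 1]] · [[-1, 2], [1, -1]] = [[-510, 1022], [-511, 1023]].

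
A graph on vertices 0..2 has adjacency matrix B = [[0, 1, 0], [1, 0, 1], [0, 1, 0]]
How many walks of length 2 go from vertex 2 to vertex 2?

1

The number of length-2 walks from vertex 2 to vertex 2 is entry (2,2) of B², where B is the adjacency matrix.
B² = [[1, 0, 1], [0, 2, 0], [1, 0, 1]]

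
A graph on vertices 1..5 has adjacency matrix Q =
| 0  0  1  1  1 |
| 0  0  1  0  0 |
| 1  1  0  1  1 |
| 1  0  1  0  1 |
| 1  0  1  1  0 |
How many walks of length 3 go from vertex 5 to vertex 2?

The number of length-3 walks from vertex 5 to vertex 2 is entry (5,2) of Q³, where Q is the adjacency matrix.
Q² = [[3, 1, 2, 2, 2], [1, 1, 0, 1, 1], [2, 0, 4, 2, 2], [2, 1, 2, 3, 2], [2, 1, 2, 2, 3]]
Q³ = [[6, 2, 8, 7, 7], [2, 0, 4, 2, 2], [8, 4, 6, 8, 8], [7, 2, 8, 6, 7], [7, 2, 8, 7, 6]]

2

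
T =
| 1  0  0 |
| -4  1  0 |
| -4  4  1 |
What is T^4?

[[1, 0, 0], [-16, 1, 0], [-112, 16, 1]]

T = I + N where N = [[0, 0, 0], [-4, 0, 0], [-4, 4, 0]] is strictly lower-triangular, so N^3 = 0.
(I + N)^4 = I + 4·N + 6·N^2 = [[1, 0, 0], [-16, 1, 0], [-112, 16, 1]].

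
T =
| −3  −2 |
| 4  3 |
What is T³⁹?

T² = I (check: tr T = 0 and det T = −1), so T³⁹ = T since 39 is odd.

[[−3, −2], [4, 3]]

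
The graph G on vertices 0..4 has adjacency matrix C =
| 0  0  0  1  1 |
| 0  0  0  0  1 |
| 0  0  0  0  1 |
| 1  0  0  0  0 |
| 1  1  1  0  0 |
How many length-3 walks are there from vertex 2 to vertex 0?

The number of length-3 walks from vertex 2 to vertex 0 is entry (2,0) of C³, where C is the adjacency matrix.
C² = [[2, 1, 1, 0, 0], [1, 1, 1, 0, 0], [1, 1, 1, 0, 0], [0, 0, 0, 1, 1], [0, 0, 0, 1, 3]]
C³ = [[0, 0, 0, 2, 4], [0, 0, 0, 1, 3], [0, 0, 0, 1, 3], [2, 1, 1, 0, 0], [4, 3, 3, 0, 0]]

0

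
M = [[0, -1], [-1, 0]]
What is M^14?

M² = I (check: tr M = 0 and det M = -1), so M^14 = I since 14 is even.

[[1, 0], [0, 1]]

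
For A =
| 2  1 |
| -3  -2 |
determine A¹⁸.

A² = I (check: tr A = 0 and det A = -1), so A¹⁸ = I since 18 is even.

[[1, 0], [0, 1]]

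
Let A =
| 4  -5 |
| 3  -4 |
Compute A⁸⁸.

[[1, 0], [0, 1]]

A² = I (check: tr A = 0 and det A = -1), so A⁸⁸ = I since 88 is even.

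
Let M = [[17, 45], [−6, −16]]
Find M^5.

tr M = 1 and det M = −2, so the characteristic polynomial is λ² − (1)λ + (−2) with roots −1 and 2.
Eigenvectors give P = [[−5, −3], [2, 1]] with P⁻¹ = [[1, 3], [−2, −5]], and M = P·diag(−1, 2)·P⁻¹.
Then M^5 = P·diag(−1, 32)·P⁻¹ = [[5, −96], [−2, 32]] · [[1, 3], [−2, −5]] = [[197, 495], [−66, −166]].

[[197, 495], [−66, −166]]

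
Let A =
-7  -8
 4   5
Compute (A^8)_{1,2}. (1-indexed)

13120

tr A = -2 and det A = -3, so the characteristic polynomial is λ² − (-2)λ + (-3) with roots 1 and -3.
Eigenvectors give P = [[-1, -2], [1, 1]] with P⁻¹ = [[1, 2], [-1, -1]], and A = P·diag(1, -3)·P⁻¹.
Then A^8 = P·diag(1, 6561)·P⁻¹ = [[-1, -13122], [1, 6561]] · [[1, 2], [-1, -1]] = [[13121, 13120], [-6560, -6559]].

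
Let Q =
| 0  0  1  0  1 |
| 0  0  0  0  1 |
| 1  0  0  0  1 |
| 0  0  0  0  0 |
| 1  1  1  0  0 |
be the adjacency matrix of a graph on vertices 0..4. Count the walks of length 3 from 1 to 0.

1

The number of length-3 walks from vertex 1 to vertex 0 is entry (1,0) of Q³, where Q is the adjacency matrix.
Q² = [[2, 1, 1, 0, 1], [1, 1, 1, 0, 0], [1, 1, 2, 0, 1], [0, 0, 0, 0, 0], [1, 0, 1, 0, 3]]
Q³ = [[2, 1, 3, 0, 4], [1, 0, 1, 0, 3], [3, 1, 2, 0, 4], [0, 0, 0, 0, 0], [4, 3, 4, 0, 2]]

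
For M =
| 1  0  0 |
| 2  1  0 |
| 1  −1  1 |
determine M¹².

[[1, 0, 0], [24, 1, 0], [−120, −12, 1]]

M = I + N where N = [[0, 0, 0], [2, 0, 0], [1, −1, 0]] is strictly lower-triangular, so N³ = 0.
(I + N)¹² = I + 12·N + 66·N² = [[1, 0, 0], [24, 1, 0], [−120, −12, 1]].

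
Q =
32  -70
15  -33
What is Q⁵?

tr Q = -1 and det Q = -6, so the characteristic polynomial is λ² − (-1)λ + (-6) with roots 2 and -3.
Eigenvectors give P = [[-7, 2], [-3, 1]] with P⁻¹ = [[-1, 2], [-3, 7]], and Q = P·diag(2, -3)·P⁻¹.
Then Q⁵ = P·diag(32, -243)·P⁻¹ = [[-224, -486], [-96, -243]] · [[-1, 2], [-3, 7]] = [[1682, -3850], [825, -1893]].

[[1682, -3850], [825, -1893]]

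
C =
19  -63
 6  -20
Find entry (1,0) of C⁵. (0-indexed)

tr C = -1 and det C = -2, so the characteristic polynomial is λ² − (-1)λ + (-2) with roots 1 and -2.
Eigenvectors give P = [[7, 3], [2, 1]] with P⁻¹ = [[1, -3], [-2, 7]], and C = P·diag(1, -2)·P⁻¹.
Then C⁵ = P·diag(1, -32)·P⁻¹ = [[7, -96], [2, -32]] · [[1, -3], [-2, 7]] = [[199, -693], [66, -230]].

66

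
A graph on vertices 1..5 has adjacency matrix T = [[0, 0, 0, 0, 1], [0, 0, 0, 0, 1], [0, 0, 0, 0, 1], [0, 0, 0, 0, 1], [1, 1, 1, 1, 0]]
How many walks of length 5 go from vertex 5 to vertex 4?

16

The number of length-5 walks from vertex 5 to vertex 4 is entry (5,4) of T⁵, where T is the adjacency matrix.
T² = [[1, 1, 1, 1, 0], [1, 1, 1, 1, 0], [1, 1, 1, 1, 0], [1, 1, 1, 1, 0], [0, 0, 0, 0, 4]]
T³ = [[0, 0, 0, 0, 4], [0, 0, 0, 0, 4], [0, 0, 0, 0, 4], [0, 0, 0, 0, 4], [4, 4, 4, 4, 0]]
T⁴ = [[4, 4, 4, 4, 0], [4, 4, 4, 4, 0], [4, 4, 4, 4, 0], [4, 4, 4, 4, 0], [0, 0, 0, 0, 16]]
T⁵ = [[0, 0, 0, 0, 16], [0, 0, 0, 0, 16], [0, 0, 0, 0, 16], [0, 0, 0, 0, 16], [16, 16, 16, 16, 0]]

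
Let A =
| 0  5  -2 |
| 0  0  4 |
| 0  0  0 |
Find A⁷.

A is strictly triangular, hence nilpotent: A³ = 0, so A⁷ = 0.

[[0, 0, 0], [0, 0, 0], [0, 0, 0]]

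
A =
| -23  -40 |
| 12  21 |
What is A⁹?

[[-118103, -196840], [59052, 98421]]

tr A = -2 and det A = -3, so the characteristic polynomial is λ² − (-2)λ + (-3) with roots 1 and -3.
Eigenvectors give P = [[-5, 2], [3, -1]] with P⁻¹ = [[1, 2], [3, 5]], and A = P·diag(1, -3)·P⁻¹.
Then A⁹ = P·diag(1, -19683)·P⁻¹ = [[-5, -39366], [3, 19683]] · [[1, 2], [3, 5]] = [[-118103, -196840], [59052, 98421]].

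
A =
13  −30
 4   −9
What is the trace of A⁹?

19684

tr A = 4 and det A = 3, so the characteristic polynomial is λ² − (4)λ + (3) with roots 3 and 1.
Eigenvectors give P = [[−3, 5], [−1, 2]] with P⁻¹ = [[−2, 5], [−1, 3]], and A = P·diag(3, 1)·P⁻¹.
Then A⁹ = P·diag(19683, 1)·P⁻¹ = [[−59049, 5], [−19683, 2]] · [[−2, 5], [−1, 3]] = [[118093, −295230], [39364, −98409]].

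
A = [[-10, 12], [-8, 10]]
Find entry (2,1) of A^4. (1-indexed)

0

tr A = 0 and det A = -4, so the characteristic polynomial is λ² − (0)λ + (-4) with roots -2 and 2.
Eigenvectors give P = [[3, 1], [2, 1]] with P⁻¹ = [[1, -1], [-2, 3]], and A = P·diag(-2, 2)·P⁻¹.
Then A^4 = P·diag(16, 16)·P⁻¹ = [[48, 16], [32, 16]] · [[1, -1], [-2, 3]] = [[16, 0], [0, 16]].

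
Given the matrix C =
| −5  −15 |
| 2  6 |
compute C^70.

[[−5, −15], [2, 6]]

C² = C (a projection; rank 1, trace 1), so C^70 = C.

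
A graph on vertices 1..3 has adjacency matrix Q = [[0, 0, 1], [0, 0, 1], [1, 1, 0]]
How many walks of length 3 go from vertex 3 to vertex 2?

2

The number of length-3 walks from vertex 3 to vertex 2 is entry (3,2) of Q³, where Q is the adjacency matrix.
Q² = [[1, 1, 0], [1, 1, 0], [0, 0, 2]]
Q³ = [[0, 0, 2], [0, 0, 2], [2, 2, 0]]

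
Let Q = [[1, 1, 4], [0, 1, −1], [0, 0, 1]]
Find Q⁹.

[[1, 9, 0], [0, 1, −9], [0, 0, 1]]

Q = I + N where N = [[0, 1, 4], [0, 0, −1], [0, 0, 0]] is strictly upper-triangular, so N³ = 0.
(I + N)⁹ = I + 9·N + 36·N² = [[1, 9, 0], [0, 1, −9], [0, 0, 1]].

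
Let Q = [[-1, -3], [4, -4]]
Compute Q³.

[[71, -27], [36, 44]]

Q² = [[-11, 15], [-20, 4]]
Q³ = [[71, -27], [36, 44]]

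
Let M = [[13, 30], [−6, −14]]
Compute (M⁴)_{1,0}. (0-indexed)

tr M = −1 and det M = −2, so the characteristic polynomial is λ² − (−1)λ + (−2) with roots 1 and −2.
Eigenvectors give P = [[5, 2], [−2, −1]] with P⁻¹ = [[1, 2], [−2, −5]], and M = P·diag(1, −2)·P⁻¹.
Then M⁴ = P·diag(1, 16)·P⁻¹ = [[5, 32], [−2, −16]] · [[1, 2], [−2, −5]] = [[−59, −150], [30, 76]].

30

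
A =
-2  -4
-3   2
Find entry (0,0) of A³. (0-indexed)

-32

A² = [[16, 0], [0, 16]]
A³ = [[-32, -64], [-48, 32]]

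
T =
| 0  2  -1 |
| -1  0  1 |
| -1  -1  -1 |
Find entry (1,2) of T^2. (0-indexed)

0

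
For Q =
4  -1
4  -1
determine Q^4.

[[108, -27], [108, -27]]

Q^2 = [[12, -3], [12, -3]]
Q^3 = [[36, -9], [36, -9]]
Q^4 = [[108, -27], [108, -27]]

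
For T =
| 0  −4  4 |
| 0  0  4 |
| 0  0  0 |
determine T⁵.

[[0, 0, 0], [0, 0, 0], [0, 0, 0]]

T is strictly triangular, hence nilpotent: T³ = 0, so T⁵ = 0.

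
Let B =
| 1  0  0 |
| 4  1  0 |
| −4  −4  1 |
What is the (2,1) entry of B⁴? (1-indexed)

16

B = I + N where N = [[0, 0, 0], [4, 0, 0], [−4, −4, 0]] is strictly lower-triangular, so N³ = 0.
(I + N)⁴ = I + 4·N + 6·N² = [[1, 0, 0], [16, 1, 0], [−112, −16, 1]].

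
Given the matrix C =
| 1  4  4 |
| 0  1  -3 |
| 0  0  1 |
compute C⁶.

C = I + N where N = [[0, 4, 4], [0, 0, -3], [0, 0, 0]] is strictly upper-triangular, so N³ = 0.
(I + N)⁶ = I + 6·N + 15·N² = [[1, 24, -156], [0, 1, -18], [0, 0, 1]].

[[1, 24, -156], [0, 1, -18], [0, 0, 1]]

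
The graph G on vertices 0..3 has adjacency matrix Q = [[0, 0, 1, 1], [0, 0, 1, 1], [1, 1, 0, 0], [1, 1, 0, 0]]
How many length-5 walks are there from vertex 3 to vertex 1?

16

The number of length-5 walks from vertex 3 to vertex 1 is entry (3,1) of Q^5, where Q is the adjacency matrix.
Q^2 = [[2, 2, 0, 0], [2, 2, 0, 0], [0, 0, 2, 2], [0, 0, 2, 2]]
Q^3 = [[0, 0, 4, 4], [0, 0, 4, 4], [4, 4, 0, 0], [4, 4, 0, 0]]
Q^4 = [[8, 8, 0, 0], [8, 8, 0, 0], [0, 0, 8, 8], [0, 0, 8, 8]]
Q^5 = [[0, 0, 16, 16], [0, 0, 16, 16], [16, 16, 0, 0], [16, 16, 0, 0]]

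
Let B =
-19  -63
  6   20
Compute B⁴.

tr B = 1 and det B = -2, so the characteristic polynomial is λ² − (1)λ + (-2) with roots -1 and 2.
Eigenvectors give P = [[7, 3], [-2, -1]] with P⁻¹ = [[1, 3], [-2, -7]], and B = P·diag(-1, 2)·P⁻¹.
Then B⁴ = P·diag(1, 16)·P⁻¹ = [[7, 48], [-2, -16]] · [[1, 3], [-2, -7]] = [[-89, -315], [30, 106]].

[[-89, -315], [30, 106]]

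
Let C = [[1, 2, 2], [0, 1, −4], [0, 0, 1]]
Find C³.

[[1, 6, −18], [0, 1, −12], [0, 0, 1]]

C = I + N where N = [[0, 2, 2], [0, 0, −4], [0, 0, 0]] is strictly upper-triangular, so N³ = 0.
(I + N)³ = I + 3·N + 3·N² = [[1, 6, −18], [0, 1, −12], [0, 0, 1]].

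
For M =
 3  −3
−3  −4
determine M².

[[18, 3], [3, 25]]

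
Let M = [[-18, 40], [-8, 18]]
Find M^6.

[[64, 0], [0, 64]]

tr M = 0 and det M = -4, so the characteristic polynomial is λ² − (0)λ + (-4) with roots 2 and -2.
Eigenvectors give P = [[2, -5], [1, -2]] with P⁻¹ = [[-2, 5], [-1, 2]], and M = P·diag(2, -2)·P⁻¹.
Then M^6 = P·diag(64, 64)·P⁻¹ = [[128, -320], [64, -128]] · [[-2, 5], [-1, 2]] = [[64, 0], [0, 64]].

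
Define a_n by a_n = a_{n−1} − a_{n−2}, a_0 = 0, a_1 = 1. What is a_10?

With companion matrix C = [[1, −1], [1, 0]], [a_n, a_{n−1}]ᵀ = C·[a_{n−1}, a_{n−2}]ᵀ, so [a_10, a_9]ᵀ = C⁹·[a_1, a_0]ᵀ.
C⁹ = [[−1, 0], [0, −1]], giving [a_10, a_9]ᵀ = [[−1], [0]].

−1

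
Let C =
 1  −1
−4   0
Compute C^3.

[[9, −5], [−20, 4]]

C^2 = [[5, −1], [−4, 4]]
C^3 = [[9, −5], [−20, 4]]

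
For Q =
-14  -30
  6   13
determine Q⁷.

[[-644, -1290], [258, 517]]

tr Q = -1 and det Q = -2, so the characteristic polynomial is λ² − (-1)λ + (-2) with roots -2 and 1.
Eigenvectors give P = [[-5, 2], [2, -1]] with P⁻¹ = [[-1, -2], [-2, -5]], and Q = P·diag(-2, 1)·P⁻¹.
Then Q⁷ = P·diag(-128, 1)·P⁻¹ = [[640, 2], [-256, -1]] · [[-1, -2], [-2, -5]] = [[-644, -1290], [258, 517]].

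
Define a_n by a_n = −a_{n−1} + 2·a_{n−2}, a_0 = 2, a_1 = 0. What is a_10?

684

With companion matrix M = [[−1, 2], [1, 0]], [a_n, a_{n−1}]ᵀ = M·[a_{n−1}, a_{n−2}]ᵀ, so [a_10, a_9]ᵀ = M⁹·[a_1, a_0]ᵀ.
M⁹ = [[−341, 342], [171, −170]], giving [a_10, a_9]ᵀ = [[684], [−340]].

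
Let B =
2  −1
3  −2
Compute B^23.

[[2, −1], [3, −2]]

B² = I (check: tr B = 0 and det B = −1), so B^23 = B since 23 is odd.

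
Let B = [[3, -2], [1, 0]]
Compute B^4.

[[31, -30], [15, -14]]

tr B = 3 and det B = 2, so the characteristic polynomial is λ² − (3)λ + (2) with roots 1 and 2.
Eigenvectors give P = [[-1, 2], [-1, 1]] with P⁻¹ = [[1, -2], [1, -1]], and B = P·diag(1, 2)·P⁻¹.
Then B^4 = P·diag(1, 16)·P⁻¹ = [[-1, 32], [-1, 16]] · [[1, -2], [1, -1]] = [[31, -30], [15, -14]].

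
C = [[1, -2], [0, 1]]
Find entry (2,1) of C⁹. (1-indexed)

C = I + N where N = [[0, -2], [0, 0]] is strictly upper-triangular, so N² = 0.
(I + N)⁹ = I + 9·N = [[1, -18], [0, 1]].

0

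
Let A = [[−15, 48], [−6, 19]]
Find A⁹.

tr A = 4 and det A = 3, so the characteristic polynomial is λ² − (4)λ + (3) with roots 3 and 1.
Eigenvectors give P = [[−8, 3], [−3, 1]] with P⁻¹ = [[1, −3], [3, −8]], and A = P·diag(3, 1)·P⁻¹.
Then A⁹ = P·diag(19683, 1)·P⁻¹ = [[−157464, 3], [−59049, 1]] · [[1, −3], [3, −8]] = [[−157455, 472368], [−59046, 177139]].

[[−157455, 472368], [−59046, 177139]]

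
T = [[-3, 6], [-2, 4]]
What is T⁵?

[[-3, 6], [-2, 4]]

T² = T (a projection; rank 1, trace 1), so T⁵ = T.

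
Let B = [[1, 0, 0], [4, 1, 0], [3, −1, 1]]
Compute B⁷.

[[1, 0, 0], [28, 1, 0], [−63, −7, 1]]

B = I + N where N = [[0, 0, 0], [4, 0, 0], [3, −1, 0]] is strictly lower-triangular, so N³ = 0.
(I + N)⁷ = I + 7·N + 21·N² = [[1, 0, 0], [28, 1, 0], [−63, −7, 1]].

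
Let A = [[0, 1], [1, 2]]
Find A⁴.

A² = [[1, 2], [2, 5]]
A³ = [[2, 5], [5, 12]]
A⁴ = [[5, 12], [12, 29]]

[[5, 12], [12, 29]]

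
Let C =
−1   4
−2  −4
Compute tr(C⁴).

C² = [[−7, −20], [10, 8]]
C³ = [[47, 52], [−26, 8]]
C⁴ = [[−151, −20], [10, −136]]

−287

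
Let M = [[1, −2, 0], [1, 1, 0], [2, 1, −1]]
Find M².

[[−1, −4, 0], [2, −1, 0], [1, −4, 1]]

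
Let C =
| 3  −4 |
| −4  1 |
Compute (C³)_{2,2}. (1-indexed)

81

C² = [[25, −16], [−16, 17]]
C³ = [[139, −116], [−116, 81]]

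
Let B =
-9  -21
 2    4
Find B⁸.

tr B = -5 and det B = 6, so the characteristic polynomial is λ² − (-5)λ + (6) with roots -3 and -2.
Eigenvectors give P = [[7, -3], [-2, 1]] with P⁻¹ = [[1, 3], [2, 7]], and B = P·diag(-3, -2)·P⁻¹.
Then B⁸ = P·diag(6561, 256)·P⁻¹ = [[45927, -768], [-13122, 256]] · [[1, 3], [2, 7]] = [[44391, 132405], [-12610, -37574]].

[[44391, 132405], [-12610, -37574]]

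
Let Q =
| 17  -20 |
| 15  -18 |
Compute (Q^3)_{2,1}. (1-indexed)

tr Q = -1 and det Q = -6, so the characteristic polynomial is λ² − (-1)λ + (-6) with roots -3 and 2.
Eigenvectors give P = [[-1, 4], [-1, 3]] with P⁻¹ = [[3, -4], [1, -1]], and Q = P·diag(-3, 2)·P⁻¹.
Then Q^3 = P·diag(-27, 8)·P⁻¹ = [[27, 32], [27, 24]] · [[3, -4], [1, -1]] = [[113, -140], [105, -132]].

105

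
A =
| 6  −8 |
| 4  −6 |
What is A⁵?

[[96, −128], [64, −96]]

tr A = 0 and det A = −4, so the characteristic polynomial is λ² − (0)λ + (−4) with roots 2 and −2.
Eigenvectors give P = [[−2, −1], [−1, −1]] with P⁻¹ = [[−1, 1], [1, −2]], and A = P·diag(2, −2)·P⁻¹.
Then A⁵ = P·diag(32, −32)·P⁻¹ = [[−64, 32], [−32, 32]] · [[−1, 1], [1, −2]] = [[96, −128], [64, −96]].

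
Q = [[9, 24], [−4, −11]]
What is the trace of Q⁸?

tr Q = −2 and det Q = −3, so the characteristic polynomial is λ² − (−2)λ + (−3) with roots −3 and 1.
Eigenvectors give P = [[−2, 3], [1, −1]] with P⁻¹ = [[1, 3], [1, 2]], and Q = P·diag(−3, 1)·P⁻¹.
Then Q⁸ = P·diag(6561, 1)·P⁻¹ = [[−13122, 3], [6561, −1]] · [[1, 3], [1, 2]] = [[−13119, −39360], [6560, 19681]].

6562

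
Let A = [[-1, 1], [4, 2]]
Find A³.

[[-1, 7], [28, 20]]

A² = [[5, 1], [4, 8]]
A³ = [[-1, 7], [28, 20]]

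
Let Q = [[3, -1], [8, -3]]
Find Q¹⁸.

Q² = I (check: tr Q = 0 and det Q = -1), so Q¹⁸ = I since 18 is even.

[[1, 0], [0, 1]]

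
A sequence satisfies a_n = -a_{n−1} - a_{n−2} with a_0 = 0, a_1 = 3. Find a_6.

0

With companion matrix T = [[-1, -1], [1, 0]], [a_n, a_{n−1}]ᵀ = T·[a_{n−1}, a_{n−2}]ᵀ, so [a_6, a_5]ᵀ = T⁵·[a_1, a_0]ᵀ.
T⁵ = [[0, 1], [-1, -1]], giving [a_6, a_5]ᵀ = [[0], [-3]].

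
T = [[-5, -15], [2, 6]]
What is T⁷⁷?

T² = T (a projection; rank 1, trace 1), so T⁷⁷ = T.

[[-5, -15], [2, 6]]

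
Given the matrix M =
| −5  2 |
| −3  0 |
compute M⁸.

tr M = −5 and det M = 6, so the characteristic polynomial is λ² − (−5)λ + (6) with roots −2 and −3.
Eigenvectors give P = [[2, 1], [3, 1]] with P⁻¹ = [[−1, 1], [3, −2]], and M = P·diag(−2, −3)·P⁻¹.
Then M⁸ = P·diag(256, 6561)·P⁻¹ = [[512, 6561], [768, 6561]] · [[−1, 1], [3, −2]] = [[19171, −12610], [18915, −12354]].

[[19171, −12610], [18915, −12354]]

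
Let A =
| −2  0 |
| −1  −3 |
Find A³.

tr A = −5 and det A = 6, so the characteristic polynomial is λ² − (−5)λ + (6) with roots −2 and −3.
Eigenvectors give P = [[1, 0], [−1, 1]] with P⁻¹ = [[1, 0], [1, 1]], and A = P·diag(−2, −3)·P⁻¹.
Then A³ = P·diag(−8, −27)·P⁻¹ = [[−8, 0], [8, −27]] · [[1, 0], [1, 1]] = [[−8, 0], [−19, −27]].

[[−8, 0], [−19, −27]]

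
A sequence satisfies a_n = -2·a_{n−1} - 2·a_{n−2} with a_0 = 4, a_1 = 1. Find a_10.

-160

With companion matrix M = [[-2, -2], [1, 0]], [a_n, a_{n−1}]ᵀ = M·[a_{n−1}, a_{n−2}]ᵀ, so [a_10, a_9]ᵀ = M⁹·[a_1, a_0]ᵀ.
M⁹ = [[-32, -32], [16, 0]], giving [a_10, a_9]ᵀ = [[-160], [16]].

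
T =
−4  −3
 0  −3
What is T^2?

[[16, 21], [0, 9]]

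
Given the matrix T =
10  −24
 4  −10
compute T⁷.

[[640, −1536], [256, −640]]

tr T = 0 and det T = −4, so the characteristic polynomial is λ² − (0)λ + (−4) with roots 2 and −2.
Eigenvectors give P = [[3, −2], [1, −1]] with P⁻¹ = [[1, −2], [1, −3]], and T = P·diag(2, −2)·P⁻¹.
Then T⁷ = P·diag(128, −128)·P⁻¹ = [[384, 256], [128, 128]] · [[1, −2], [1, −3]] = [[640, −1536], [256, −640]].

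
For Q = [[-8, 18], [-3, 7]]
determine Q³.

[[-26, 54], [-9, 19]]

tr Q = -1 and det Q = -2, so the characteristic polynomial is λ² − (-1)λ + (-2) with roots 1 and -2.
Eigenvectors give P = [[-2, 3], [-1, 1]] with P⁻¹ = [[1, -3], [1, -2]], and Q = P·diag(1, -2)·P⁻¹.
Then Q³ = P·diag(1, -8)·P⁻¹ = [[-2, -24], [-1, -8]] · [[1, -3], [1, -2]] = [[-26, 54], [-9, 19]].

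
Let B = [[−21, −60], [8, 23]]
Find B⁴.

tr B = 2 and det B = −3, so the characteristic polynomial is λ² − (2)λ + (−3) with roots −1 and 3.
Eigenvectors give P = [[−3, −5], [1, 2]] with P⁻¹ = [[−2, −5], [1, 3]], and B = P·diag(−1, 3)·P⁻¹.
Then B⁴ = P·diag(1, 81)·P⁻¹ = [[−3, −405], [1, 162]] · [[−2, −5], [1, 3]] = [[−399, −1200], [160, 481]].

[[−399, −1200], [160, 481]]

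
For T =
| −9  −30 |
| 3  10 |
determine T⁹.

T² = T (a projection; rank 1, trace 1), so T⁹ = T.

[[−9, −30], [3, 10]]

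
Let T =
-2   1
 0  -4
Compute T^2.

[[4, -6], [0, 16]]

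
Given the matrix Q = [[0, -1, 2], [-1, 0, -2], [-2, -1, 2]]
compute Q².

[[-3, -2, 6], [4, 3, -6], [-3, 0, 2]]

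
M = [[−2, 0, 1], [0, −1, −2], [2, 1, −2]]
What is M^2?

[[6, 1, −4], [−4, −1, 6], [−8, −3, 4]]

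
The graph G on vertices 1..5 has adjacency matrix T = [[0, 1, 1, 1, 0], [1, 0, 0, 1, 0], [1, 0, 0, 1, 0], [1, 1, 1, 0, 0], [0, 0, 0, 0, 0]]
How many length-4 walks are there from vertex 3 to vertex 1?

The number of length-4 walks from vertex 3 to vertex 1 is entry (3,1) of T⁴, where T is the adjacency matrix.
T² = [[3, 1, 1, 2, 0], [1, 2, 2, 1, 0], [1, 2, 2, 1, 0], [2, 1, 1, 3, 0], [0, 0, 0, 0, 0]]
T³ = [[4, 5, 5, 5, 0], [5, 2, 2, 5, 0], [5, 2, 2, 5, 0], [5, 5, 5, 4, 0], [0, 0, 0, 0, 0]]
T⁴ = [[15, 9, 9, 14, 0], [9, 10, 10, 9, 0], [9, 10, 10, 9, 0], [14, 9, 9, 15, 0], [0, 0, 0, 0, 0]]

9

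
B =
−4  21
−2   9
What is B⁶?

tr B = 5 and det B = 6, so the characteristic polynomial is λ² − (5)λ + (6) with roots 3 and 2.
Eigenvectors give P = [[3, 7], [1, 2]] with P⁻¹ = [[−2, 7], [1, −3]], and B = P·diag(3, 2)·P⁻¹.
Then B⁶ = P·diag(729, 64)·P⁻¹ = [[2187, 448], [729, 128]] · [[−2, 7], [1, −3]] = [[−3926, 13965], [−1330, 4719]].

[[−3926, 13965], [−1330, 4719]]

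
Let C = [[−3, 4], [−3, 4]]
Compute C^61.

C² = C (a projection; rank 1, trace 1), so C^61 = C.

[[−3, 4], [−3, 4]]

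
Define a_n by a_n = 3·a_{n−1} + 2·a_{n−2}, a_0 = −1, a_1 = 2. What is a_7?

2536

With companion matrix T = [[3, 2], [1, 0]], [a_n, a_{n−1}]ᵀ = T·[a_{n−1}, a_{n−2}]ᵀ, so [a_7, a_6]ᵀ = T⁶·[a_1, a_0]ᵀ.
T⁶ = [[1763, 990], [495, 278]], giving [a_7, a_6]ᵀ = [[2536], [712]].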